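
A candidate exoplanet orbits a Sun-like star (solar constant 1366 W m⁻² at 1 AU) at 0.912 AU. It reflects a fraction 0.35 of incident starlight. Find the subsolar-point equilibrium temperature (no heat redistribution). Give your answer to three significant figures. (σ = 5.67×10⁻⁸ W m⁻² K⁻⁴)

Flux at 0.912 AU: S = 1366/0.912² = 1640 W m⁻².
At the subsolar point the surface absorbs S(1−A) and emits σT⁴ per unit area — no factor of 4, since only the local patch is in balance.
T = [1640 × 0.65 / 5.67×10⁻⁸]^(1/4) = (1.88×10¹⁰)^(1/4) = 370 K.

T_ss ≈ 370 K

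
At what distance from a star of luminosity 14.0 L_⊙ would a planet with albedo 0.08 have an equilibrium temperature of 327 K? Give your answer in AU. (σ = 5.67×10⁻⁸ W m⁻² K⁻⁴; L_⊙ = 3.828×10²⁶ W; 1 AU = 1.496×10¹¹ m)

L = 14.0 × 3.828×10²⁶ = 5.36×10²⁷ W.
From T_eq⁴ = L(1−A)/(16πσd²): d = √[L(1−A)/(16πσT_eq⁴)].
d = √[5.36×10²⁷ × 0.92 / (16π × 5.67×10⁻⁸ × (327)⁴)] = 3.89×10¹¹ m = 2.60 AU.

d ≈ 2.60 AU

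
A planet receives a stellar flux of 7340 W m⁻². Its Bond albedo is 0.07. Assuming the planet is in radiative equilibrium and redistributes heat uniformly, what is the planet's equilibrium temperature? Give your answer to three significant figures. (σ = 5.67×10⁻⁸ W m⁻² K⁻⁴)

Energy balance: absorbed = emitted ⇒ πR²·S(1−A) = 4πR²·σT_eq⁴, so T_eq⁴ = S(1−A)/(4σ).
T_eq = [7340 × 0.93 / (4 × 5.67×10⁻⁸)]^(1/4) = (3.01×10¹⁰)^(1/4) = 417 K.

T_eq ≈ 417 K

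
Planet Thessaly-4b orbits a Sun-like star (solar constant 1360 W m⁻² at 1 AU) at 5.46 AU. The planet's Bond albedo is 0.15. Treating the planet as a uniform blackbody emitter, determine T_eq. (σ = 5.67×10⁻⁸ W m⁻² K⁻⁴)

Flux at 5.46 AU: S = 1360/5.46² = 45.6 W m⁻².
Energy balance: absorbed = emitted ⇒ πR²·S(1−A) = 4πR²·σT_eq⁴, so T_eq⁴ = S(1−A)/(4σ).
T_eq = [45.6 × 0.85 / (4 × 5.67×10⁻⁸)]^(1/4) = (1.71×10⁸)^(1/4) = 114 K.

T_eq ≈ 114 K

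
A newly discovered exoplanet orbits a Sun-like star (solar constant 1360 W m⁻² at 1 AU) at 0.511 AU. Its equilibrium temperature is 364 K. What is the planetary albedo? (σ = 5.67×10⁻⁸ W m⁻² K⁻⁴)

A ≈ 0.24

Flux at 0.511 AU: S = 1360/0.511² = 5210 W m⁻².
From T_eq⁴ = S(1−A)/(4σ): 1−A = 4σT_eq⁴/S.
1−A = 4 × 5.67×10⁻⁸ × (364)⁴ / 5210 = 0.764.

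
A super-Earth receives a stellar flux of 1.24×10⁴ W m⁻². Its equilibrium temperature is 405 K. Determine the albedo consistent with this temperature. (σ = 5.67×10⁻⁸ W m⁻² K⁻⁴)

A ≈ 0.51

From T_eq⁴ = S(1−A)/(4σ): 1−A = 4σT_eq⁴/S.
1−A = 4 × 5.67×10⁻⁸ × (405)⁴ / 1.24×10⁴ = 0.492.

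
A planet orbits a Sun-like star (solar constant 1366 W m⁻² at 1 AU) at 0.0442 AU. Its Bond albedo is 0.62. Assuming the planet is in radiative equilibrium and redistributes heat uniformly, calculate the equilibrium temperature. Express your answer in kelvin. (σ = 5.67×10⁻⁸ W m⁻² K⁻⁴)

Flux at 0.0442 AU: S = 1366/0.0442² = 6.99×10⁵ W m⁻².
Energy balance: absorbed = emitted ⇒ πR²·S(1−A) = 4πR²·σT_eq⁴, so T_eq⁴ = S(1−A)/(4σ).
T_eq = [6.99×10⁵ × 0.38 / (4 × 5.67×10⁻⁸)]^(1/4) = (1.17×10¹²)^(1/4) = 1040 K.

T_eq ≈ 1040 K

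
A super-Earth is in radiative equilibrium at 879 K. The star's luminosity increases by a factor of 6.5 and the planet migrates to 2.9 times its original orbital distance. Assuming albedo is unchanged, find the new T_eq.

T_eq ∝ L^(1/4) · d^(−1/2).
T′ = 879 × 6.5^(1/4) / 2.9^(1/2) = 824 K.

T_eq ≈ 824 K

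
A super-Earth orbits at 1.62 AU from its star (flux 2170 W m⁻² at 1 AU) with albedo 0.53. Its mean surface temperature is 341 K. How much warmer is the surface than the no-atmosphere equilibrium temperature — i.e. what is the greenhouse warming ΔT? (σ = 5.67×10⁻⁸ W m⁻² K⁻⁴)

ΔT ≈ 137.5 K

S = 2170/1.62² = 826.9 W m⁻².
T_eq = [S(1−A)/(4σ)]^(1/4) = [826.9×0.47/(4×5.67×10⁻⁸)]^(1/4) = 203.5 K.
ΔT = T_surf − T_eq = 341 − 203.5.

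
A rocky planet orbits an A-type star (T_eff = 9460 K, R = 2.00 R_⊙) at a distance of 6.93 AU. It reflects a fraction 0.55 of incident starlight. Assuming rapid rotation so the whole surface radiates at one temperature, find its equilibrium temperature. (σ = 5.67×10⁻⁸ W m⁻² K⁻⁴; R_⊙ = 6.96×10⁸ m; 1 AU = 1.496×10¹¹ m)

R_⋆ = 2.00 × 6.96×10⁸ = 1.39×10⁹ m.
d = 6.93 AU = 1.04×10¹² m.
L = 4πR_⋆²σT_⋆⁴ = 4π(1.39×10⁹)² × 5.67×10⁻⁸ × (9460)⁴ = 1.11×10²⁸ W.
S = L/(4πd²) = 819 W m⁻².
Energy balance: absorbed = emitted ⇒ πR²·S(1−A) = 4πR²·σT_eq⁴, so T_eq⁴ = S(1−A)/(4σ).
T_eq = [819 × 0.45 / (4 × 5.67×10⁻⁸)]^(1/4) = (1.62×10⁹)^(1/4) = 201 K.

T_eq ≈ 201 K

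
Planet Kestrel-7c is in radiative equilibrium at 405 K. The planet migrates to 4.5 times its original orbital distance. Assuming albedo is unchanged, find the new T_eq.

T_eq ≈ 191 K

T_eq ∝ L^(1/4) · d^(−1/2).
T′ = 405 / 4.5^(1/2) = 191 K.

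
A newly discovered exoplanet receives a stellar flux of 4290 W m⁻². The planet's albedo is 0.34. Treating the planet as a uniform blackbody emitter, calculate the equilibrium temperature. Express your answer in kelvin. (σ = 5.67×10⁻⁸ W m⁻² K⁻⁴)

Energy balance: absorbed = emitted ⇒ πR²·S(1−A) = 4πR²·σT_eq⁴, so T_eq⁴ = S(1−A)/(4σ).
T_eq = [4290 × 0.66 / (4 × 5.67×10⁻⁸)]^(1/4) = (1.25×10¹⁰)^(1/4) = 334 K.

T_eq ≈ 334 K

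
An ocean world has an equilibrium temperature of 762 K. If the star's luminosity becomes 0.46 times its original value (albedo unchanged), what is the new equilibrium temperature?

T_eq ∝ L^(1/4) · d^(−1/2).
T′ = 762 × 0.46^(1/4) = 628 K.

T_eq ≈ 628 K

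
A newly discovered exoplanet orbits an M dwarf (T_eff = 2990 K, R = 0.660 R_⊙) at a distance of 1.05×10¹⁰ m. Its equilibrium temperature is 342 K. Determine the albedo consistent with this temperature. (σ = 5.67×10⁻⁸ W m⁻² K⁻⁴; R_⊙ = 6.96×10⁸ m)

A ≈ 0.64

R_⋆ = 0.660 × 6.96×10⁸ = 4.59×10⁸ m.
L = 4πR_⋆²σT_⋆⁴ = 4π(4.59×10⁸)² × 5.67×10⁻⁸ × (2990)⁴ = 1.20×10²⁵ W.
S = L/(4πd²) = 8670 W m⁻².
From T_eq⁴ = S(1−A)/(4σ): 1−A = 4σT_eq⁴/S.
1−A = 4 × 5.67×10⁻⁸ × (342)⁴ / 8670 = 0.358.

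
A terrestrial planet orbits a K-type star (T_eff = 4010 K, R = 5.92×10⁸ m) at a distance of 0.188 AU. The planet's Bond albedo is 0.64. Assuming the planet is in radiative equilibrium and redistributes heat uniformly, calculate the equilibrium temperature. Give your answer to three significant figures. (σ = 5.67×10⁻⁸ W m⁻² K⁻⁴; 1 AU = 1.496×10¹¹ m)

d = 0.188 AU = 2.81×10¹⁰ m.
L = 4πR_⋆²σT_⋆⁴ = 4π(5.92×10⁸)² × 5.67×10⁻⁸ × (4010)⁴ = 6.46×10²⁵ W.
S = L/(4πd²) = 6500 W m⁻².
Energy balance: absorbed = emitted ⇒ πR²·S(1−A) = 4πR²·σT_eq⁴, so T_eq⁴ = S(1−A)/(4σ).
T_eq = [6500 × 0.36 / (4 × 5.67×10⁻⁸)]^(1/4) = (1.03×10¹⁰)^(1/4) = 319 K.

T_eq ≈ 319 K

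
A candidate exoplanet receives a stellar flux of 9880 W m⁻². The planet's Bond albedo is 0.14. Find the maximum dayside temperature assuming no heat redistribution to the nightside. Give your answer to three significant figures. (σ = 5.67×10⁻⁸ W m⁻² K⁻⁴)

T_ss ≈ 622 K

With no redistribution each surface element balances locally: S(1−A) = σT⁴.
T = [9880 × 0.86 / 5.67×10⁻⁸]^(1/4) = (1.50×10¹¹)^(1/4) = 622 K.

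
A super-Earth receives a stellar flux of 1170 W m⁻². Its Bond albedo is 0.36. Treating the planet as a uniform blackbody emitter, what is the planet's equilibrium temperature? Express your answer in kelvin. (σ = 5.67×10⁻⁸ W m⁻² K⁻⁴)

Energy balance: absorbed = emitted ⇒ πR²·S(1−A) = 4πR²·σT_eq⁴, so T_eq⁴ = S(1−A)/(4σ).
T_eq = [1170 × 0.64 / (4 × 5.67×10⁻⁸)]^(1/4) = (3.30×10⁹)^(1/4) = 240 K.

T_eq ≈ 240 K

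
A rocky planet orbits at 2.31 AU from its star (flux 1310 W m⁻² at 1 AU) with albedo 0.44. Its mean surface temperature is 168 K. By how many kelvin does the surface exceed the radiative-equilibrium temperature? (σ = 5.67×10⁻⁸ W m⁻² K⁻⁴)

ΔT ≈ 11.1 K

S = 1310/2.31² = 245.5 W m⁻².
T_eq = [S(1−A)/(4σ)]^(1/4) = [245.5×0.56/(4×5.67×10⁻⁸)]^(1/4) = 156.9 K.
ΔT = T_surf − T_eq = 168 − 156.9.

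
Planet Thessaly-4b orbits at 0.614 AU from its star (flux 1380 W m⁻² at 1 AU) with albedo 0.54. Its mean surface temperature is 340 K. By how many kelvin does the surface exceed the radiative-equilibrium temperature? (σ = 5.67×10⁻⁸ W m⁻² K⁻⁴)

ΔT ≈ 46.5 K

S = 1380/0.614² = 3661 W m⁻².
T_eq = [S(1−A)/(4σ)]^(1/4) = [3661×0.46/(4×5.67×10⁻⁸)]^(1/4) = 293.5 K.
ΔT = T_surf − T_eq = 340 − 293.5.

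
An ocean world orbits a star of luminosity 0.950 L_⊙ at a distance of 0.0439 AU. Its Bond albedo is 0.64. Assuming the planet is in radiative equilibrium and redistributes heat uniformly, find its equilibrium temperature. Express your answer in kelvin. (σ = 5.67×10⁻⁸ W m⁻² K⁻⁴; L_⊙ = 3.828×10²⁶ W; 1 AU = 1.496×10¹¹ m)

T_eq ≈ 1020 K

d = 0.0439 AU = 6.57×10⁹ m.
L = 0.950 × 3.828×10²⁶ = 3.64×10²⁶ W.
Flux: S = L/(4πd²) = 3.64×10²⁶/(4π×(6.57×10⁹)²) = 6.71×10⁵ W m⁻².
Energy balance: absorbed = emitted ⇒ πR²·S(1−A) = 4πR²·σT_eq⁴, so T_eq⁴ = S(1−A)/(4σ).
T_eq = [6.71×10⁵ × 0.36 / (4 × 5.67×10⁻⁸)]^(1/4) = (1.07×10¹²)^(1/4) = 1020 K.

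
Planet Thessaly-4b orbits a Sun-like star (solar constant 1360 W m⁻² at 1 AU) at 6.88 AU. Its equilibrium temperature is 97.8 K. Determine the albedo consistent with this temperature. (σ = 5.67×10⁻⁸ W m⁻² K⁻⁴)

Flux at 6.88 AU: S = 1360/6.88² = 28.7 W m⁻².
From T_eq⁴ = S(1−A)/(4σ): 1−A = 4σT_eq⁴/S.
1−A = 4 × 5.67×10⁻⁸ × (97.8)⁴ / 28.7 = 0.722.

A ≈ 0.28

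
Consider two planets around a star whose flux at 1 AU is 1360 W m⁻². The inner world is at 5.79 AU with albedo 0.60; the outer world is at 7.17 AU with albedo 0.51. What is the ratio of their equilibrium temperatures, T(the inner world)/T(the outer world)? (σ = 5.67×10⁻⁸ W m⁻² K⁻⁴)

T₁/T₂ ≈ 1.058

T_eq = [S₀(1−A)/(4σd²)]^(1/4), so T ∝ (1−A)^(1/4) / √d.
T₁ = [1360×0.40/(4×5.67×10⁻⁸×5.79²)]^(1/4) = 91.97 K.
T₂ = [1360×0.49/(4×5.67×10⁻⁸×7.17²)]^(1/4) = 86.95 K.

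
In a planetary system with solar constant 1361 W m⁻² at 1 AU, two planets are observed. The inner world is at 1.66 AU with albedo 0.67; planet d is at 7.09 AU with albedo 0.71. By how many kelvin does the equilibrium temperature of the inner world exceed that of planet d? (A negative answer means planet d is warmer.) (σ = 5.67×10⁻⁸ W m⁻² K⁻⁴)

ΔT ≈ 87.0 K

T_eq = [S₀(1−A)/(4σd²)]^(1/4), so T ∝ (1−A)^(1/4) / √d.
T₁ = [1361×0.33/(4×5.67×10⁻⁸×1.66²)]^(1/4) = 163.73 K.
T₂ = [1361×0.29/(4×5.67×10⁻⁸×7.09²)]^(1/4) = 76.71 K.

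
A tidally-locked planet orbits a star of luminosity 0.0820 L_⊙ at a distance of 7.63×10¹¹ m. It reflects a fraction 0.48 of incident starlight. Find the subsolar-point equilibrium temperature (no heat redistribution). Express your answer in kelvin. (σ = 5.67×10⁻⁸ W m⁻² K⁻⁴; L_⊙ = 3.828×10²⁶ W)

L = 0.0820 × 3.828×10²⁶ = 3.14×10²⁵ W.
Flux: S = L/(4πd²) = 3.14×10²⁵/(4π×(7.63×10¹¹)²) = 4.29 W m⁻².
At the subsolar point the surface absorbs S(1−A) and emits σT⁴ per unit area — no factor of 4, since only the local patch is in balance.
T = [4.29 × 0.52 / 5.67×10⁻⁸]^(1/4) = (3.94×10⁷)^(1/4) = 79.2 K.

T_ss ≈ 79.2 K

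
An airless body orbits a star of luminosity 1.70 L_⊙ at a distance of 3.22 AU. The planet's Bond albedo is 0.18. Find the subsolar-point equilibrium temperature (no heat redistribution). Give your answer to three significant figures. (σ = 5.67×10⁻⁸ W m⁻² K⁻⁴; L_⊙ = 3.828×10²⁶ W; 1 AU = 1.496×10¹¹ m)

d = 3.22 AU = 4.82×10¹¹ m.
L = 1.70 × 3.828×10²⁶ = 6.51×10²⁶ W.
Flux: S = L/(4πd²) = 6.51×10²⁶/(4π×(4.82×10¹¹)²) = 223 W m⁻².
At the subsolar point the surface absorbs S(1−A) and emits σT⁴ per unit area — no factor of 4, since only the local patch is in balance.
T = [223 × 0.82 / 5.67×10⁻⁸]^(1/4) = (3.23×10⁹)^(1/4) = 238 K.

T_ss ≈ 238 K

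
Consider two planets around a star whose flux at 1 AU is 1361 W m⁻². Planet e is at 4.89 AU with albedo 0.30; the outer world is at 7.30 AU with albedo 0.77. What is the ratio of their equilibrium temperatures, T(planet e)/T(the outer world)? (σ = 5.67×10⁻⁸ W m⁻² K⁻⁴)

T_eq = [S₀(1−A)/(4σd²)]^(1/4), so T ∝ (1−A)^(1/4) / √d.
T₁ = [1361×0.70/(4×5.67×10⁻⁸×4.89²)]^(1/4) = 115.13 K.
T₂ = [1361×0.23/(4×5.67×10⁻⁸×7.30²)]^(1/4) = 71.34 K.

T₁/T₂ ≈ 1.614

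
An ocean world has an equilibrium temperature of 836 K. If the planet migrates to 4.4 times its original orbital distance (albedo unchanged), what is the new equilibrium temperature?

T_eq ∝ L^(1/4) · d^(−1/2).
T′ = 836 / 4.4^(1/2) = 399 K.

T_eq ≈ 399 K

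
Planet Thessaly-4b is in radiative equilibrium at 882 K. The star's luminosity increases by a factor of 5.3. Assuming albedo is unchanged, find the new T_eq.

T_eq ≈ 1340 K

T_eq ∝ L^(1/4) · d^(−1/2).
T′ = 882 × 5.3^(1/4) = 1340 K.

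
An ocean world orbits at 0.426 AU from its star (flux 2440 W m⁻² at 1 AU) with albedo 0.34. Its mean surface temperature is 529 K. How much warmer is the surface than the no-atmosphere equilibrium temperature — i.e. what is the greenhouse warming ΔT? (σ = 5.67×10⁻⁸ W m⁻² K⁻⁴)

S = 2440/0.426² = 1.345×10⁴ W m⁻².
T_eq = [S(1−A)/(4σ)]^(1/4) = [1.345×10⁴×0.66/(4×5.67×10⁻⁸)]^(1/4) = 444.8 K.
ΔT = T_surf − T_eq = 529 − 444.8.

ΔT ≈ 84.2 K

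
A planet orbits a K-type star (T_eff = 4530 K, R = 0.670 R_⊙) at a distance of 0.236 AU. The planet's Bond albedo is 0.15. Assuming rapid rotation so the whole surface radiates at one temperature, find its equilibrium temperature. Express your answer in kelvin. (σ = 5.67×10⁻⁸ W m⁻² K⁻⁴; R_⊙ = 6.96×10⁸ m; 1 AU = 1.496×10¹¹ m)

T_eq ≈ 353 K

R_⋆ = 0.670 × 6.96×10⁸ = 4.66×10⁸ m.
d = 0.236 AU = 3.53×10¹⁰ m.
L = 4πR_⋆²σT_⋆⁴ = 4π(4.66×10⁸)² × 5.67×10⁻⁸ × (4530)⁴ = 6.52×10²⁵ W.
S = L/(4πd²) = 4170 W m⁻².
Energy balance: absorbed = emitted ⇒ πR²·S(1−A) = 4πR²·σT_eq⁴, so T_eq⁴ = S(1−A)/(4σ).
T_eq = [4170 × 0.85 / (4 × 5.67×10⁻⁸)]^(1/4) = (1.56×10¹⁰)^(1/4) = 353 K.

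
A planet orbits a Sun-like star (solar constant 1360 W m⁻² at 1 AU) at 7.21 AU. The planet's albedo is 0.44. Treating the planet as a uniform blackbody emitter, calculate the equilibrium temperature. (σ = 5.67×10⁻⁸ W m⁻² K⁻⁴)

T_eq ≈ 89.7 K

Flux at 7.21 AU: S = 1360/7.21² = 26.2 W m⁻².
Energy balance: absorbed = emitted ⇒ πR²·S(1−A) = 4πR²·σT_eq⁴, so T_eq⁴ = S(1−A)/(4σ).
T_eq = [26.2 × 0.56 / (4 × 5.67×10⁻⁸)]^(1/4) = (6.46×10⁷)^(1/4) = 89.7 K.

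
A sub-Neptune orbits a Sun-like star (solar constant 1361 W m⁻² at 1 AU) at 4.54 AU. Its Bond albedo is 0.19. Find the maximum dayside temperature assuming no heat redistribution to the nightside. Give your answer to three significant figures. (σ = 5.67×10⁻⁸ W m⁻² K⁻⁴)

Flux at 4.54 AU: S = 1361/4.54² = 66.0 W m⁻².
With no redistribution each surface element balances locally: S(1−A) = σT⁴.
T = [66.0 × 0.81 / 5.67×10⁻⁸]^(1/4) = (9.43×10⁸)^(1/4) = 175 K.

T_ss ≈ 175 K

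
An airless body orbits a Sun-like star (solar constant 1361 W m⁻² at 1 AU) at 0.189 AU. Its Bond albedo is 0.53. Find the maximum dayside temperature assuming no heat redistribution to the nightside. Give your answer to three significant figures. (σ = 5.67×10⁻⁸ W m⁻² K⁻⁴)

Flux at 0.189 AU: S = 1361/0.189² = 3.81×10⁴ W m⁻².
With no redistribution each surface element balances locally: S(1−A) = σT⁴.
T = [3.81×10⁴ × 0.47 / 5.67×10⁻⁸]^(1/4) = (3.16×10¹¹)^(1/4) = 750 K.

T_ss ≈ 750 K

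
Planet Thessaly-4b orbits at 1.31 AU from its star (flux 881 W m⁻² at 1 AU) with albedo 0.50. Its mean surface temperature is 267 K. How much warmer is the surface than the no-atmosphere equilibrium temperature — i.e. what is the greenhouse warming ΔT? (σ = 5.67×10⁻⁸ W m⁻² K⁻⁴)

ΔT ≈ 83.6 K

S = 881/1.31² = 513.4 W m⁻².
T_eq = [S(1−A)/(4σ)]^(1/4) = [513.4×0.50/(4×5.67×10⁻⁸)]^(1/4) = 183.4 K.
ΔT = T_surf − T_eq = 267 − 183.4.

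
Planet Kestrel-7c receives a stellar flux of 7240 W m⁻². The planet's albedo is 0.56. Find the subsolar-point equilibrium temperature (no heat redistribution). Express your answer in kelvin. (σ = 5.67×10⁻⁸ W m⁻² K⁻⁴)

T_ss ≈ 487 K

At the subsolar point the surface absorbs S(1−A) and emits σT⁴ per unit area — no factor of 4, since only the local patch is in balance.
T = [7240 × 0.44 / 5.67×10⁻⁸]^(1/4) = (5.62×10¹⁰)^(1/4) = 487 K.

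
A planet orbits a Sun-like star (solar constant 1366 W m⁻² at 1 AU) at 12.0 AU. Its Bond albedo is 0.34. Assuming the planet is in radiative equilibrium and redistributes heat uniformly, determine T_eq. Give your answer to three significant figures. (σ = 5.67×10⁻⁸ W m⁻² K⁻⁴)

Flux at 12.0 AU: S = 1366/12.0² = 9.49 W m⁻².
Energy balance: absorbed = emitted ⇒ πR²·S(1−A) = 4πR²·σT_eq⁴, so T_eq⁴ = S(1−A)/(4σ).
T_eq = [9.49 × 0.66 / (4 × 5.67×10⁻⁸)]^(1/4) = (2.76×10⁷)^(1/4) = 72.5 K.

T_eq ≈ 72.5 K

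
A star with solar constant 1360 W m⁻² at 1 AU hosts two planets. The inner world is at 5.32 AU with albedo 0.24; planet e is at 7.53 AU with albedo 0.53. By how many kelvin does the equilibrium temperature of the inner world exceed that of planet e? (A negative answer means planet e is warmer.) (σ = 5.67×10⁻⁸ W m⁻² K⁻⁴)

ΔT ≈ 28.7 K

T_eq = [S₀(1−A)/(4σd²)]^(1/4), so T ∝ (1−A)^(1/4) / √d.
T₁ = [1360×0.76/(4×5.67×10⁻⁸×5.32²)]^(1/4) = 112.65 K.
T₂ = [1360×0.47/(4×5.67×10⁻⁸×7.53²)]^(1/4) = 83.97 K.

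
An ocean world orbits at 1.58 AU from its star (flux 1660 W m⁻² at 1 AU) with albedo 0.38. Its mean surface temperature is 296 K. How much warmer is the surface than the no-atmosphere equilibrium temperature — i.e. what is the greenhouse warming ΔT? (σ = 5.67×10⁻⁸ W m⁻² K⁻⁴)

S = 1660/1.58² = 665.0 W m⁻².
T_eq = [S(1−A)/(4σ)]^(1/4) = [665.0×0.62/(4×5.67×10⁻⁸)]^(1/4) = 206.5 K.
ΔT = T_surf − T_eq = 296 − 206.5.

ΔT ≈ 89.5 K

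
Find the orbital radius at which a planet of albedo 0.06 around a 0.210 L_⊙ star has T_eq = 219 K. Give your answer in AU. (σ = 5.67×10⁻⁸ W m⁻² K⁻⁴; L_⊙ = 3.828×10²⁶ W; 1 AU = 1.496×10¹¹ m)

d ≈ 0.718 AU

L = 0.210 × 3.828×10²⁶ = 8.04×10²⁵ W.
From T_eq⁴ = L(1−A)/(16πσd²): d = √[L(1−A)/(16πσT_eq⁴)].
d = √[8.04×10²⁵ × 0.94 / (16π × 5.67×10⁻⁸ × (219)⁴)] = 1.07×10¹¹ m = 0.718 AU.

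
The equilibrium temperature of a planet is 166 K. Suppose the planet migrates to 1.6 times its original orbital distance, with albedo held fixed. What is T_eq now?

T_eq ≈ 131 K

T_eq ∝ L^(1/4) · d^(−1/2).
T′ = 166 / 1.6^(1/2) = 131 K.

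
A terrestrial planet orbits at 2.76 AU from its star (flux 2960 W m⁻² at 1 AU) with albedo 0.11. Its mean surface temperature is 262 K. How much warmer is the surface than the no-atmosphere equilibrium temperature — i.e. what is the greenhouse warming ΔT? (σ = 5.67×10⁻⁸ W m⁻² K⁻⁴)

S = 2960/2.76² = 388.6 W m⁻².
T_eq = [S(1−A)/(4σ)]^(1/4) = [388.6×0.89/(4×5.67×10⁻⁸)]^(1/4) = 197.6 K.
ΔT = T_surf − T_eq = 262 − 197.6.

ΔT ≈ 64.4 K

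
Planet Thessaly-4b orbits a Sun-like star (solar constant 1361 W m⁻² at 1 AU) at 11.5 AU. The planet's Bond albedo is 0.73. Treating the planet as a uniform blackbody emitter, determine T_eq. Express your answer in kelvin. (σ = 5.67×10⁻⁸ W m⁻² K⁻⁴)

T_eq ≈ 59.2 K

Flux at 11.5 AU: S = 1361/11.5² = 10.3 W m⁻².
Energy balance: absorbed = emitted ⇒ πR²·S(1−A) = 4πR²·σT_eq⁴, so T_eq⁴ = S(1−A)/(4σ).
T_eq = [10.3 × 0.27 / (4 × 5.67×10⁻⁸)]^(1/4) = (1.23×10⁷)^(1/4) = 59.2 K.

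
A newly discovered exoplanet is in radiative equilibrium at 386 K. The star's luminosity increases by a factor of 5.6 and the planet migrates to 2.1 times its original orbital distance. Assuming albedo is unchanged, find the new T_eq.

T_eq ∝ L^(1/4) · d^(−1/2).
T′ = 386 × 5.6^(1/4) / 2.1^(1/2) = 410 K.

T_eq ≈ 410 K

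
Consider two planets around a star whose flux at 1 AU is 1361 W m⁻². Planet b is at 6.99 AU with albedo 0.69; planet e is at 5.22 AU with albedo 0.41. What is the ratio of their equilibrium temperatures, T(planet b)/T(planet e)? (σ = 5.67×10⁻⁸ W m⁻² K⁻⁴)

T₁/T₂ ≈ 0.736

T_eq = [S₀(1−A)/(4σd²)]^(1/4), so T ∝ (1−A)^(1/4) / √d.
T₁ = [1361×0.31/(4×5.67×10⁻⁸×6.99²)]^(1/4) = 78.55 K.
T₂ = [1361×0.59/(4×5.67×10⁻⁸×5.22²)]^(1/4) = 106.77 K.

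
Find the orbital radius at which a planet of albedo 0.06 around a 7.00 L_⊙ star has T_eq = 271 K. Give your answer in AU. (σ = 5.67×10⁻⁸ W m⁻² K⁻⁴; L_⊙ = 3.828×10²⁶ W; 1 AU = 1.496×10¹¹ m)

L = 7.00 × 3.828×10²⁶ = 2.68×10²⁷ W.
From T_eq⁴ = L(1−A)/(16πσd²): d = √[L(1−A)/(16πσT_eq⁴)].
d = √[2.68×10²⁷ × 0.94 / (16π × 5.67×10⁻⁸ × (271)⁴)] = 4.05×10¹¹ m = 2.71 AU.

d ≈ 2.71 AU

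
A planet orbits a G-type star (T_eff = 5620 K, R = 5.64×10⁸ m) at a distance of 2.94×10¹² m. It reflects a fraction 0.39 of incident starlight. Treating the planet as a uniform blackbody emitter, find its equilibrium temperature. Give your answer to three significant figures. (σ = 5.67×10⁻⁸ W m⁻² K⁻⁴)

L = 4πR_⋆²σT_⋆⁴ = 4π(5.64×10⁸)² × 5.67×10⁻⁸ × (5620)⁴ = 2.26×10²⁶ W.
S = L/(4πd²) = 2.08 W m⁻².
Energy balance: absorbed = emitted ⇒ πR²·S(1−A) = 4πR²·σT_eq⁴, so T_eq⁴ = S(1−A)/(4σ).
T_eq = [2.08 × 0.61 / (4 × 5.67×10⁻⁸)]^(1/4) = (5.60×10⁶)^(1/4) = 48.6 K.

T_eq ≈ 48.6 K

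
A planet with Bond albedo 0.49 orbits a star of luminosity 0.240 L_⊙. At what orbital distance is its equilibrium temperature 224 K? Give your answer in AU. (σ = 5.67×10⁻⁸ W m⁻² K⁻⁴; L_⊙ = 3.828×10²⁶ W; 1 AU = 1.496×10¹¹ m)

L = 0.240 × 3.828×10²⁶ = 9.19×10²⁵ W.
From T_eq⁴ = L(1−A)/(16πσd²): d = √[L(1−A)/(16πσT_eq⁴)].
d = √[9.19×10²⁵ × 0.51 / (16π × 5.67×10⁻⁸ × (224)⁴)] = 8.08×10¹⁰ m = 0.540 AU.

d ≈ 0.540 AU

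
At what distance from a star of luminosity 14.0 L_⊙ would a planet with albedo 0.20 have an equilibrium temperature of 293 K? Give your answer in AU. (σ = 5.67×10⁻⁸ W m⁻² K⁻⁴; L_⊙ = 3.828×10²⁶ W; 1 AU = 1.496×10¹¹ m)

d ≈ 3.02 AU

L = 14.0 × 3.828×10²⁶ = 5.36×10²⁷ W.
From T_eq⁴ = L(1−A)/(16πσd²): d = √[L(1−A)/(16πσT_eq⁴)].
d = √[5.36×10²⁷ × 0.80 / (16π × 5.67×10⁻⁸ × (293)⁴)] = 4.52×10¹¹ m = 3.02 AU.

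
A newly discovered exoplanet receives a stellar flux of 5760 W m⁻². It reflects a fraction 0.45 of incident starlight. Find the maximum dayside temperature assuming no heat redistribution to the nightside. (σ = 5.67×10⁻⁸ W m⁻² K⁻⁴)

With no redistribution each surface element balances locally: S(1−A) = σT⁴.
T = [5760 × 0.55 / 5.67×10⁻⁸]^(1/4) = (5.59×10¹⁰)^(1/4) = 486 K.

T_ss ≈ 486 K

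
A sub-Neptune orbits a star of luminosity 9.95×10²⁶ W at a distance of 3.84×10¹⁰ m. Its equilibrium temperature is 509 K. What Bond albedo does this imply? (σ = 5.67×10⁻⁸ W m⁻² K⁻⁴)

A ≈ 0.72

Flux: S = L/(4πd²) = 9.95×10²⁶/(4π×(3.84×10¹⁰)²) = 5.37×10⁴ W m⁻².
From T_eq⁴ = S(1−A)/(4σ): 1−A = 4σT_eq⁴/S.
1−A = 4 × 5.67×10⁻⁸ × (509)⁴ / 5.37×10⁴ = 0.284.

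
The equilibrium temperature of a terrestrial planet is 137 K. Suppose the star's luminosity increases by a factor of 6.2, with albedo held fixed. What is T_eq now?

T_eq ≈ 216 K

T_eq ∝ L^(1/4) · d^(−1/2).
T′ = 137 × 6.2^(1/4) = 216 K.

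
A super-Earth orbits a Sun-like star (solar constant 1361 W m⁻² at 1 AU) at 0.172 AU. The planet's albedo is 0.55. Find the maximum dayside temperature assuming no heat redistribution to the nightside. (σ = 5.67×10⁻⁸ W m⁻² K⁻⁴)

T_ss ≈ 777 K

Flux at 0.172 AU: S = 1361/0.172² = 4.60×10⁴ W m⁻².
With no redistribution each surface element balances locally: S(1−A) = σT⁴.
T = [4.60×10⁴ × 0.45 / 5.67×10⁻⁸]^(1/4) = (3.65×10¹¹)^(1/4) = 777 K.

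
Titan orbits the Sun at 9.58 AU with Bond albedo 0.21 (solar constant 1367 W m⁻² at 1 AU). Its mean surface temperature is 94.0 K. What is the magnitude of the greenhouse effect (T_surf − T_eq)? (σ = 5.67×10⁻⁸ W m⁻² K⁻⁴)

ΔT ≈ 9.1 K

S = 1367/9.58² = 14.89 W m⁻².
T_eq = [S(1−A)/(4σ)]^(1/4) = [14.89×0.79/(4×5.67×10⁻⁸)]^(1/4) = 84.9 K.
ΔT = T_surf − T_eq = 94 − 84.9.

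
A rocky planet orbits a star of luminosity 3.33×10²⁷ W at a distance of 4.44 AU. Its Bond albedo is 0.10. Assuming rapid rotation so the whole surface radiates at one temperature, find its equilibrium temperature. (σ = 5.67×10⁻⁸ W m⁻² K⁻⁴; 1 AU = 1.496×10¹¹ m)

d = 4.44 AU = 6.64×10¹¹ m.
Flux: S = L/(4πd²) = 3.33×10²⁷/(4π×(6.64×10¹¹)²) = 601 W m⁻².
Energy balance: absorbed = emitted ⇒ πR²·S(1−A) = 4πR²·σT_eq⁴, so T_eq⁴ = S(1−A)/(4σ).
T_eq = [601 × 0.90 / (4 × 5.67×10⁻⁸)]^(1/4) = (2.38×10⁹)^(1/4) = 221 K.

T_eq ≈ 221 K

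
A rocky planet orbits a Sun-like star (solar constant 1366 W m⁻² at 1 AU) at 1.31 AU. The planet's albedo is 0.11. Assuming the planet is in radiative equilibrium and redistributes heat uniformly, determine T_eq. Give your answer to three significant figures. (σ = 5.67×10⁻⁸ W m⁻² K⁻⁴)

Flux at 1.31 AU: S = 1366/1.31² = 796 W m⁻².
Energy balance: absorbed = emitted ⇒ πR²·S(1−A) = 4πR²·σT_eq⁴, so T_eq⁴ = S(1−A)/(4σ).
T_eq = [796 × 0.89 / (4 × 5.67×10⁻⁸)]^(1/4) = (3.12×10⁹)^(1/4) = 236 K.

T_eq ≈ 236 K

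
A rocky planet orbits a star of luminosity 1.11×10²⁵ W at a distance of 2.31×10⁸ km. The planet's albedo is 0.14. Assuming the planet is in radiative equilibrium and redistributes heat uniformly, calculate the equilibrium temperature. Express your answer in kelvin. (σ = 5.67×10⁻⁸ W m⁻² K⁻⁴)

d = 2.31×10⁸ km = 2.31×10¹¹ m.
Flux: S = L/(4πd²) = 1.11×10²⁵/(4π×(2.31×10¹¹)²) = 16.6 W m⁻².
Energy balance: absorbed = emitted ⇒ πR²·S(1−A) = 4πR²·σT_eq⁴, so T_eq⁴ = S(1−A)/(4σ).
T_eq = [16.6 × 0.86 / (4 × 5.67×10⁻⁸)]^(1/4) = (6.28×10⁷)^(1/4) = 89.0 K.

T_eq ≈ 89.0 K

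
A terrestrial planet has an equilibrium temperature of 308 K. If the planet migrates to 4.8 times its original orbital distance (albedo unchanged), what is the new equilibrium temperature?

T_eq ≈ 141 K

T_eq ∝ L^(1/4) · d^(−1/2).
T′ = 308 / 4.8^(1/2) = 141 K.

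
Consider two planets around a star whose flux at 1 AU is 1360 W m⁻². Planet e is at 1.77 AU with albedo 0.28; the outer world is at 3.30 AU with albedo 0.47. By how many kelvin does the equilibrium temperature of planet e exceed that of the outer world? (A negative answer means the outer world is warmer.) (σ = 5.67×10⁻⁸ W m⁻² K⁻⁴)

ΔT ≈ 62.0 K

T_eq = [S₀(1−A)/(4σd²)]^(1/4), so T ∝ (1−A)^(1/4) / √d.
T₁ = [1360×0.72/(4×5.67×10⁻⁸×1.77²)]^(1/4) = 192.67 K.
T₂ = [1360×0.53/(4×5.67×10⁻⁸×3.30²)]^(1/4) = 130.70 K.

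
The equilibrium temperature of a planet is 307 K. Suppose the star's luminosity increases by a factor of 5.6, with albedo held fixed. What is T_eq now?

T_eq ≈ 472 K

T_eq ∝ L^(1/4) · d^(−1/2).
T′ = 307 × 5.6^(1/4) = 472 K.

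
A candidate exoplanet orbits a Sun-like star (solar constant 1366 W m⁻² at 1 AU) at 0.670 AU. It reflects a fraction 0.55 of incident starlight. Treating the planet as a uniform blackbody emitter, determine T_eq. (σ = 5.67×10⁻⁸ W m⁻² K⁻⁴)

Flux at 0.670 AU: S = 1366/0.670² = 3040 W m⁻².
Energy balance: absorbed = emitted ⇒ πR²·S(1−A) = 4πR²·σT_eq⁴, so T_eq⁴ = S(1−A)/(4σ).
T_eq = [3040 × 0.45 / (4 × 5.67×10⁻⁸)]^(1/4) = (6.04×10⁹)^(1/4) = 279 K.

T_eq ≈ 279 K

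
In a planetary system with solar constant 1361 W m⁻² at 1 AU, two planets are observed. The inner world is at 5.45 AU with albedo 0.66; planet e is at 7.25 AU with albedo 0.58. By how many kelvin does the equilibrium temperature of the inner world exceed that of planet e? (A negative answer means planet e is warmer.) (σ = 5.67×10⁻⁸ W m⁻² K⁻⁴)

T_eq = [S₀(1−A)/(4σd²)]^(1/4), so T ∝ (1−A)^(1/4) / √d.
T₁ = [1361×0.34/(4×5.67×10⁻⁸×5.45²)]^(1/4) = 91.04 K.
T₂ = [1361×0.42/(4×5.67×10⁻⁸×7.25²)]^(1/4) = 83.21 K.

ΔT ≈ 7.8 K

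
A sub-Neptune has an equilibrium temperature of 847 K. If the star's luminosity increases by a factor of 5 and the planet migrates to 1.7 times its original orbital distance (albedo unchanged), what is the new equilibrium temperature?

T_eq ≈ 971 K

T_eq ∝ L^(1/4) · d^(−1/2).
T′ = 847 × 5^(1/4) / 1.7^(1/2) = 971 K.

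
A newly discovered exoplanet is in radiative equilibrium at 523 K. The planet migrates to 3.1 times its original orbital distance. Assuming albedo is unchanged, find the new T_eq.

T_eq ∝ L^(1/4) · d^(−1/2).
T′ = 523 / 3.1^(1/2) = 297 K.

T_eq ≈ 297 K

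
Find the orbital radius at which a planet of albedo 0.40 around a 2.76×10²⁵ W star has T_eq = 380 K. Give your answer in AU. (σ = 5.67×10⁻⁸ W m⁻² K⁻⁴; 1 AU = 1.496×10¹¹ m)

d ≈ 0.112 AU

From T_eq⁴ = L(1−A)/(16πσd²): d = √[L(1−A)/(16πσT_eq⁴)].
d = √[2.76×10²⁵ × 0.60 / (16π × 5.67×10⁻⁸ × (380)⁴)] = 1.67×10¹⁰ m = 0.112 AU.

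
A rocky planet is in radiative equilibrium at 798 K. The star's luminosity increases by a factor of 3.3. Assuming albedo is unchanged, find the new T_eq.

T_eq ≈ 1080 K

T_eq ∝ L^(1/4) · d^(−1/2).
T′ = 798 × 3.3^(1/4) = 1080 K.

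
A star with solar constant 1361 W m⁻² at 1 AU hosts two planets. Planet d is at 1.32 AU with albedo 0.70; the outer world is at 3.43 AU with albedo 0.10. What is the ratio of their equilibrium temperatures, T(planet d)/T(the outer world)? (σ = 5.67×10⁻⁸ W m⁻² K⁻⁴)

T_eq = [S₀(1−A)/(4σd²)]^(1/4), so T ∝ (1−A)^(1/4) / √d.
T₁ = [1361×0.30/(4×5.67×10⁻⁸×1.32²)]^(1/4) = 179.29 K.
T₂ = [1361×0.90/(4×5.67×10⁻⁸×3.43²)]^(1/4) = 146.38 K.

T₁/T₂ ≈ 1.225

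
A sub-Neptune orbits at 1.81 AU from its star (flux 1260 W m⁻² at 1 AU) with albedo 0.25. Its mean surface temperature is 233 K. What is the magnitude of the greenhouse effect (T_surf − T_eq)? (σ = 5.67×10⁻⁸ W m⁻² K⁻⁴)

ΔT ≈ 44.2 K

S = 1260/1.81² = 384.6 W m⁻².
T_eq = [S(1−A)/(4σ)]^(1/4) = [384.6×0.75/(4×5.67×10⁻⁸)]^(1/4) = 188.8 K.
ΔT = T_surf − T_eq = 233 − 188.8.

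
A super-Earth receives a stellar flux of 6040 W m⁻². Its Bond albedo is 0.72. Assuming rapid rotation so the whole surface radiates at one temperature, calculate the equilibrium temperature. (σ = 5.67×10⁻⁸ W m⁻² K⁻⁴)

Energy balance: absorbed = emitted ⇒ πR²·S(1−A) = 4πR²·σT_eq⁴, so T_eq⁴ = S(1−A)/(4σ).
T_eq = [6040 × 0.28 / (4 × 5.67×10⁻⁸)]^(1/4) = (7.46×10⁹)^(1/4) = 294 K.

T_eq ≈ 294 K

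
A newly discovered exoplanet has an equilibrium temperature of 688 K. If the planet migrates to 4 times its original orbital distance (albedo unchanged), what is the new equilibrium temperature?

T_eq ∝ L^(1/4) · d^(−1/2).
T′ = 688 / 4^(1/2) = 344 K.

T_eq ≈ 344 K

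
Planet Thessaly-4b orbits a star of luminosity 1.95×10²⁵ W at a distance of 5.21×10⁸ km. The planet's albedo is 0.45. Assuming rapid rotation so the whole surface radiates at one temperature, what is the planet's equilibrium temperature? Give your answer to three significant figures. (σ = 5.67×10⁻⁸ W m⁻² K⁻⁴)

T_eq ≈ 61.0 K

d = 5.21×10⁸ km = 5.21×10¹¹ m.
Flux: S = L/(4πd²) = 1.95×10²⁵/(4π×(5.21×10¹¹)²) = 5.72 W m⁻².
Energy balance: absorbed = emitted ⇒ πR²·S(1−A) = 4πR²·σT_eq⁴, so T_eq⁴ = S(1−A)/(4σ).
T_eq = [5.72 × 0.55 / (4 × 5.67×10⁻⁸)]^(1/4) = (1.39×10⁷)^(1/4) = 61.0 K.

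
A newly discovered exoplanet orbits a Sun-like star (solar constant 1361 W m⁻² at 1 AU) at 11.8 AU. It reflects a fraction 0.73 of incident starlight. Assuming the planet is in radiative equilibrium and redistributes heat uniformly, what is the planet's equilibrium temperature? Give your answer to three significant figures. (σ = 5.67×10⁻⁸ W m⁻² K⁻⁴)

T_eq ≈ 58.4 K

Flux at 11.8 AU: S = 1361/11.8² = 9.77 W m⁻².
Energy balance: absorbed = emitted ⇒ πR²·S(1−A) = 4πR²·σT_eq⁴, so T_eq⁴ = S(1−A)/(4σ).
T_eq = [9.77 × 0.27 / (4 × 5.67×10⁻⁸)]^(1/4) = (1.16×10⁷)^(1/4) = 58.4 K.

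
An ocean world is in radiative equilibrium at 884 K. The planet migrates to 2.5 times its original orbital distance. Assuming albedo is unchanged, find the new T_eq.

T_eq ∝ L^(1/4) · d^(−1/2).
T′ = 884 / 2.5^(1/2) = 559 K.

T_eq ≈ 559 K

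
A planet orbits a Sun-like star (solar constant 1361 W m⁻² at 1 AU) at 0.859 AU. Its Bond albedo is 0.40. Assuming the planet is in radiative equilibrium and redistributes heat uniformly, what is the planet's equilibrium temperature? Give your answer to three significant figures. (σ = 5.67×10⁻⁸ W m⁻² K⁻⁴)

Flux at 0.859 AU: S = 1361/0.859² = 1840 W m⁻².
Energy balance: absorbed = emitted ⇒ πR²·S(1−A) = 4πR²·σT_eq⁴, so T_eq⁴ = S(1−A)/(4σ).
T_eq = [1840 × 0.60 / (4 × 5.67×10⁻⁸)]^(1/4) = (4.88×10⁹)^(1/4) = 264 K.

T_eq ≈ 264 K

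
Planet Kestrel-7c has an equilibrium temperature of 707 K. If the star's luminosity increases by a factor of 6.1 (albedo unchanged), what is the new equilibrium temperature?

T_eq ≈ 1110 K

T_eq ∝ L^(1/4) · d^(−1/2).
T′ = 707 × 6.1^(1/4) = 1110 K.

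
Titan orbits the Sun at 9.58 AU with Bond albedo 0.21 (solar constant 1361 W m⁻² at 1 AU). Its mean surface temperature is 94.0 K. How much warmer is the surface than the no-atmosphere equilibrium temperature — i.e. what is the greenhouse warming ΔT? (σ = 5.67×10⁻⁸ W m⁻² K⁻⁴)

ΔT ≈ 9.2 K

S = 1361/9.58² = 14.83 W m⁻².
T_eq = [S(1−A)/(4σ)]^(1/4) = [14.83×0.79/(4×5.67×10⁻⁸)]^(1/4) = 84.8 K.
ΔT = T_surf − T_eq = 94 − 84.8.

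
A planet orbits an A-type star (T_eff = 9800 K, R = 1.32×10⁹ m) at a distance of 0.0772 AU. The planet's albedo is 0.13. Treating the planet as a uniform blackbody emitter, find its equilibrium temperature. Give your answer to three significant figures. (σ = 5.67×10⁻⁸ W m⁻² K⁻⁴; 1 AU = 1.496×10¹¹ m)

T_eq ≈ 2260 K

d = 0.0772 AU = 1.15×10¹⁰ m.
L = 4πR_⋆²σT_⋆⁴ = 4π(1.32×10⁹)² × 5.67×10⁻⁸ × (9800)⁴ = 1.15×10²⁸ W.
S = L/(4πd²) = 6.83×10⁶ W m⁻².
Energy balance: absorbed = emitted ⇒ πR²·S(1−A) = 4πR²·σT_eq⁴, so T_eq⁴ = S(1−A)/(4σ).
T_eq = [6.83×10⁶ × 0.87 / (4 × 5.67×10⁻⁸)]^(1/4) = (2.62×10¹³)^(1/4) = 2260 K.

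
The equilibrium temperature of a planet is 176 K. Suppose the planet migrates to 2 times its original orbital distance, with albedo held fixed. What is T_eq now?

T_eq ≈ 124 K

T_eq ∝ L^(1/4) · d^(−1/2).
T′ = 176 / 2^(1/2) = 124 K.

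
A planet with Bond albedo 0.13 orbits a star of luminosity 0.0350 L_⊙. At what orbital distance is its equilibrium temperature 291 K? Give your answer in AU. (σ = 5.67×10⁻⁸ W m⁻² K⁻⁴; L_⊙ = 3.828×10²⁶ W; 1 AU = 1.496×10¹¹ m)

L = 0.0350 × 3.828×10²⁶ = 1.34×10²⁵ W.
From T_eq⁴ = L(1−A)/(16πσd²): d = √[L(1−A)/(16πσT_eq⁴)].
d = √[1.34×10²⁵ × 0.87 / (16π × 5.67×10⁻⁸ × (291)⁴)] = 2.39×10¹⁰ m = 0.160 AU.

d ≈ 0.160 AU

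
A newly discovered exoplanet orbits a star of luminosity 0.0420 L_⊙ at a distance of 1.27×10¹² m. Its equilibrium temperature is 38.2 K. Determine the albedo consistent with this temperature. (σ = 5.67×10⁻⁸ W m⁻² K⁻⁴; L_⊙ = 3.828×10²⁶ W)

A ≈ 0.39

L = 0.0420 × 3.828×10²⁶ = 1.61×10²⁵ W.
Flux: S = L/(4πd²) = 1.61×10²⁵/(4π×(1.27×10¹²)²) = 0.793 W m⁻².
From T_eq⁴ = S(1−A)/(4σ): 1−A = 4σT_eq⁴/S.
1−A = 4 × 5.67×10⁻⁸ × (38.2)⁴ / 0.793 = 0.609.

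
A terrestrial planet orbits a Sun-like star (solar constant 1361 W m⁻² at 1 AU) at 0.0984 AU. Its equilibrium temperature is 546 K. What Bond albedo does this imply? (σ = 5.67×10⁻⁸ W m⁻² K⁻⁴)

A ≈ 0.86

Flux at 0.0984 AU: S = 1361/0.0984² = 1.41×10⁵ W m⁻².
From T_eq⁴ = S(1−A)/(4σ): 1−A = 4σT_eq⁴/S.
1−A = 4 × 5.67×10⁻⁸ × (546)⁴ / 1.41×10⁵ = 0.143.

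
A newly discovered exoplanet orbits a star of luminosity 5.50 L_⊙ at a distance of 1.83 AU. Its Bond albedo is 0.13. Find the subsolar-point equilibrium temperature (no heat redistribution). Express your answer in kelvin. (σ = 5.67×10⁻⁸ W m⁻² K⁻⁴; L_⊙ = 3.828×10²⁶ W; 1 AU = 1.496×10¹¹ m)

T_ss ≈ 430 K

d = 1.83 AU = 2.74×10¹¹ m.
L = 5.50 × 3.828×10²⁶ = 2.11×10²⁷ W.
Flux: S = L/(4πd²) = 2.11×10²⁷/(4π×(2.74×10¹¹)²) = 2240 W m⁻².
At the subsolar point the surface absorbs S(1−A) and emits σT⁴ per unit area — no factor of 4, since only the local patch is in balance.
T = [2240 × 0.87 / 5.67×10⁻⁸]^(1/4) = (3.43×10¹⁰)^(1/4) = 430 K.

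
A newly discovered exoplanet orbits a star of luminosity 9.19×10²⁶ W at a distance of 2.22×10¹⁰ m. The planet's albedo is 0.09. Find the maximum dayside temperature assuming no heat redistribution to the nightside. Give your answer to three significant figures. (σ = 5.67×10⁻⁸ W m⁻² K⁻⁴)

T_ss ≈ 1240 K

Flux: S = L/(4πd²) = 9.19×10²⁶/(4π×(2.22×10¹⁰)²) = 1.48×10⁵ W m⁻².
With no redistribution each surface element balances locally: S(1−A) = σT⁴.
T = [1.48×10⁵ × 0.91 / 5.67×10⁻⁸]^(1/4) = (2.38×10¹²)^(1/4) = 1240 K.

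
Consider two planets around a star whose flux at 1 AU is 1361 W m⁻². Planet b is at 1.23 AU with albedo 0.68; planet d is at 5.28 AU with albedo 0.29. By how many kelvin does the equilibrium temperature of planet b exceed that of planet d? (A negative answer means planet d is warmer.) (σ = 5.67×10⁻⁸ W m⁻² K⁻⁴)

T_eq = [S₀(1−A)/(4σd²)]^(1/4), so T ∝ (1−A)^(1/4) / √d.
T₁ = [1361×0.32/(4×5.67×10⁻⁸×1.23²)]^(1/4) = 188.75 K.
T₂ = [1361×0.71/(4×5.67×10⁻⁸×5.28²)]^(1/4) = 111.19 K.

ΔT ≈ 77.6 K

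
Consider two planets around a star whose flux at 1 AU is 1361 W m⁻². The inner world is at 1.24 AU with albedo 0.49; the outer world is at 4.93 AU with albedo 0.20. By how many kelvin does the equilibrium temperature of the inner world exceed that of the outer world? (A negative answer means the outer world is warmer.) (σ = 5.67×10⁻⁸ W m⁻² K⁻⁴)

ΔT ≈ 92.7 K

T_eq = [S₀(1−A)/(4σd²)]^(1/4), so T ∝ (1−A)^(1/4) / √d.
T₁ = [1361×0.51/(4×5.67×10⁻⁸×1.24²)]^(1/4) = 211.22 K.
T₂ = [1361×0.80/(4×5.67×10⁻⁸×4.93²)]^(1/4) = 118.55 K.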